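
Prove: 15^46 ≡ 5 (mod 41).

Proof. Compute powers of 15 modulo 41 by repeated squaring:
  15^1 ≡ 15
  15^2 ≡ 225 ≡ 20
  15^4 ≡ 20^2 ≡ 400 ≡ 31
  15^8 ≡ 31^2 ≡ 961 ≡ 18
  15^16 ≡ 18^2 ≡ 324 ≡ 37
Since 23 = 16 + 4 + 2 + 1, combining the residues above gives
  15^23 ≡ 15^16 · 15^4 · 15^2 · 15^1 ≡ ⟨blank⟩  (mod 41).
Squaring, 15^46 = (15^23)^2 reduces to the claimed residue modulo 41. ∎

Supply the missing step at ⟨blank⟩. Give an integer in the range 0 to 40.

15^16 · 15^4 · 15^2 · 15^1 ≡ 37 · 31 · 20 · 15 = 344100.
344100 mod 41 = 28, so 15^23 ≡ 28 (mod 41).

28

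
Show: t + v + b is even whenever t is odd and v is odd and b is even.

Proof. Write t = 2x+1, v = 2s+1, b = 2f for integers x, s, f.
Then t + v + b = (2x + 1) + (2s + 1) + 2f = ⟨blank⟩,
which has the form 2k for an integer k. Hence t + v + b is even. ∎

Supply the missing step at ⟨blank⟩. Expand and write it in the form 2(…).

Expanding: (2x + 1) + (2s + 1) + 2f = 2f + 2s + 2x + 2.
Every term is even; pulling out the factor of 2 gives 2(f + s + x + 1).

2(f + s + x + 1)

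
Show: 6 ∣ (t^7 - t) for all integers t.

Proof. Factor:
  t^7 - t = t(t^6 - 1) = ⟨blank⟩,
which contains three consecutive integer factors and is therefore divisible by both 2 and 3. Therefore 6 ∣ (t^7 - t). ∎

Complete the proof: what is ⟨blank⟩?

(t - 1)t(t + 1)(t^4 + t^2 + 1)

t^6 - 1 = (t^2 - 1)(t^4 + t^2 + 1), and t^2 - 1 = (t-1)(t+1).
So t(t^6 - 1) = (t - 1)t(t + 1)(t^4 + t^2 + 1).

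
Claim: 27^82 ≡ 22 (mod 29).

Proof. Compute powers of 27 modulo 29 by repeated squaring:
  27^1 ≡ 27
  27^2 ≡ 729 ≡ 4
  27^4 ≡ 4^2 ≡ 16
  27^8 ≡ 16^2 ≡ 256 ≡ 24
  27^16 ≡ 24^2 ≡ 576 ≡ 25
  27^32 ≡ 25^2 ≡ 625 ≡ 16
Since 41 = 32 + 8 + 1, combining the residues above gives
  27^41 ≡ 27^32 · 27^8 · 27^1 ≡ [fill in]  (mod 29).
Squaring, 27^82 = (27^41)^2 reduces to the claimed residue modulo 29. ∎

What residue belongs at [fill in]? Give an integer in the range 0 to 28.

27^32 · 27^8 · 27^1 ≡ 16 · 24 · 27 = 10368.
10368 mod 29 = 15, so 27^41 ≡ 15 (mod 29).

15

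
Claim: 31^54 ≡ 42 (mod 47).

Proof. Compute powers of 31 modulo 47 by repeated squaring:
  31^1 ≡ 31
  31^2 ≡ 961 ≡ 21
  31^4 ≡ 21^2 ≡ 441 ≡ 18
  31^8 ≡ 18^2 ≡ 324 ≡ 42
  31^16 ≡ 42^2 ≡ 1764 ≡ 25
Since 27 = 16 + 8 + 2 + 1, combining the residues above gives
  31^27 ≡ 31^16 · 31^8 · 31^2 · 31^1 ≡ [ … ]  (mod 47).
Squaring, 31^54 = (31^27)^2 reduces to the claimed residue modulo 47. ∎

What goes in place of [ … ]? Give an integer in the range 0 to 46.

31^16 · 31^8 · 31^2 · 31^1 ≡ 25 · 42 · 21 · 31 = 683550.
683550 mod 47 = 29, so 31^27 ≡ 29 (mod 47).

29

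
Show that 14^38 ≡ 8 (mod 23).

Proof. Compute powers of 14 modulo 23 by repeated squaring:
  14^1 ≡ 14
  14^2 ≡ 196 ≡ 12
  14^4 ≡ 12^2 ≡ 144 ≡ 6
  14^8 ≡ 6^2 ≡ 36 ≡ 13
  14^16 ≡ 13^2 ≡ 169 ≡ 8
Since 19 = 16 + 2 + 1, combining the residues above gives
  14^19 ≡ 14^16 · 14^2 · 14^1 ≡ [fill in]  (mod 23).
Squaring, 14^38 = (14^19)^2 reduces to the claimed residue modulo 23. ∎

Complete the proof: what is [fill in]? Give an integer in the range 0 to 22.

10

14^16 · 14^2 · 14^1 ≡ 8 · 12 · 14 = 1344.
1344 mod 23 = 10, so 14^19 ≡ 10 (mod 23).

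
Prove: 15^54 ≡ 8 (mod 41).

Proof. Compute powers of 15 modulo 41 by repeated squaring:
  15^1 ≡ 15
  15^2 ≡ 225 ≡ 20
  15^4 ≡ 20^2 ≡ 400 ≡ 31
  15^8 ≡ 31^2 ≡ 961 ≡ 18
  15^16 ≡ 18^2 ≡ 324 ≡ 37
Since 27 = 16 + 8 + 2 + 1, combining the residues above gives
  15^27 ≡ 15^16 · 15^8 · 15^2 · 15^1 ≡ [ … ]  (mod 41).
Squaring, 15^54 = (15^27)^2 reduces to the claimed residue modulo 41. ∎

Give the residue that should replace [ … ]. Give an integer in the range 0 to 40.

7

15^16 · 15^8 · 15^2 · 15^1 ≡ 37 · 18 · 20 · 15 = 199800.
199800 mod 41 = 7, so 15^27 ≡ 7 (mod 41).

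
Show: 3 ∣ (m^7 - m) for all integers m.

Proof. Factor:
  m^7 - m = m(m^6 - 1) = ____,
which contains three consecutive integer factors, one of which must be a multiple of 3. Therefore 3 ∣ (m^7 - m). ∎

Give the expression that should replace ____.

m^6 - 1 = (m^2 - 1)(m^4 + m^2 + 1), and m^2 - 1 = (m-1)(m+1).
So m(m^6 - 1) = (m - 1)m(m + 1)(m^4 + m^2 + 1).

(m - 1)m(m + 1)(m^4 + m^2 + 1)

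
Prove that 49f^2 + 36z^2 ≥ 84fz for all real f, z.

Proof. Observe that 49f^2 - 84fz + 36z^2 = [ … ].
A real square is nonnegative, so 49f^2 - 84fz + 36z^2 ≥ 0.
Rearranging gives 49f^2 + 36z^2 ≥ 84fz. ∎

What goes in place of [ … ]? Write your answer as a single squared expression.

The leading and trailing coefficients are 7^2 and 6^2, and 84 = 2·7·6, so the trinomial is (7f - 6z)^2.
Hence 49f^2 - 84fz + 36z^2 ≥ 0.

(7f - 6z)^2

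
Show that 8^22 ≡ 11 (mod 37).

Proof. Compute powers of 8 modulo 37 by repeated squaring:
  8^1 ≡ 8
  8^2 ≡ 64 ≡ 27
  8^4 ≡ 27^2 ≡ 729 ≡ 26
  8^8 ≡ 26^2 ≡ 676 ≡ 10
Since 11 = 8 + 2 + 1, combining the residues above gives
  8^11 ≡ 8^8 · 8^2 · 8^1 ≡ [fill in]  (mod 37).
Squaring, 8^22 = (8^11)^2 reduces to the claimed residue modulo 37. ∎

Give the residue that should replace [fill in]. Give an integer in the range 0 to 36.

Multiply the listed residues: 10 · 27 · 8 = 270 → 2160.
Reducing modulo 37: 2160 = 58·37 + 14, so 8^11 ≡ 14.

14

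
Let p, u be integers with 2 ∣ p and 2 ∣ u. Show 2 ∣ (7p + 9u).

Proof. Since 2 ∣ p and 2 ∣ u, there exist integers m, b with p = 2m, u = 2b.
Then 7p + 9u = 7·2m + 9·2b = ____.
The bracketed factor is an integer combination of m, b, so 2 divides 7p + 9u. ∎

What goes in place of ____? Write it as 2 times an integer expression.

2(9b + 7m)

Pull the common 2 out of every term: 7·2m + 9·2b = 2(9b + 7m).
9b + 7m is an integer, which exhibits the divisibility.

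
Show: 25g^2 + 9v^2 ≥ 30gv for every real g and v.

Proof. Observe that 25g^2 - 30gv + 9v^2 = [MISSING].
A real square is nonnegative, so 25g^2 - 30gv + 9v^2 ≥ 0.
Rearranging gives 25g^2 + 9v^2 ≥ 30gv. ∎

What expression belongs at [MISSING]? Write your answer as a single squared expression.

25g^2 - 30gv + 9v^2 is a perfect-square trinomial: the outer terms are (5g)^2 and (3v)^2, and the cross term is -2·5g·3v.
So 25g^2 - 30gv + 9v^2 = (5g - 3v)^2 ≥ 0.

(5g - 3v)^2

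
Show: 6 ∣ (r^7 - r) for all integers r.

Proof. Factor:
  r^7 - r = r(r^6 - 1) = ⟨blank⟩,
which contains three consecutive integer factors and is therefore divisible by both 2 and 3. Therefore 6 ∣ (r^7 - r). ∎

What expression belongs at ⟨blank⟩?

(r - 1)r(r + 1)(r^4 + r^2 + 1)

r^6 - 1 = (r^2 - 1)(r^4 + r^2 + 1), and r^2 - 1 = (r-1)(r+1).
So r(r^6 - 1) = (r - 1)r(r + 1)(r^4 + r^2 + 1).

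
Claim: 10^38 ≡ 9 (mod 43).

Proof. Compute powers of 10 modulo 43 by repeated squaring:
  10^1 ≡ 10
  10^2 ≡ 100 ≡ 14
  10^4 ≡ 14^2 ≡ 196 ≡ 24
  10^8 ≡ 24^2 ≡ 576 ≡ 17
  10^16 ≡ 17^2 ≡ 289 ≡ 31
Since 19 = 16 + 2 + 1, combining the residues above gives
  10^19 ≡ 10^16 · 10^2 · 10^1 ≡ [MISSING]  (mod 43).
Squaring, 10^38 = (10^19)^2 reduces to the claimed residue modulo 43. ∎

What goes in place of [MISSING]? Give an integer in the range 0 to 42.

10^16 · 10^2 · 10^1 ≡ 31 · 14 · 10 = 4340.
4340 mod 43 = 40, so 10^19 ≡ 40 (mod 43).

40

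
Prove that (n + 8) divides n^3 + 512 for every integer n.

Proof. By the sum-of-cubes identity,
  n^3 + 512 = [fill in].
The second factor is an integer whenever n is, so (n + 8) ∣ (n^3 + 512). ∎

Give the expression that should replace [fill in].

Polynomial division of n^3 + 512 by n + 8 leaves remainder 0 and quotient n^2 - 8n + 64.
Hence n^3 + 512 = (n + 8)(n^2 - 8n + 64).

(n + 8)(n^2 - 8n + 64)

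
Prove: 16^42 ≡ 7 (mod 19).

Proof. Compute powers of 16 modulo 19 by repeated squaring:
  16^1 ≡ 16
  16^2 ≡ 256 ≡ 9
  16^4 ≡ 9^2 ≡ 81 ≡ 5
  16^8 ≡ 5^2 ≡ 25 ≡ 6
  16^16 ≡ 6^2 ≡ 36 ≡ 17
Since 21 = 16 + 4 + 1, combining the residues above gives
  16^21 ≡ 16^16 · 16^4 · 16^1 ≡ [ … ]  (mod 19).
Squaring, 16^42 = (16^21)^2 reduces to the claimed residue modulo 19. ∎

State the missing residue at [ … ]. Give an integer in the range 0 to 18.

16^16 · 16^4 · 16^1 ≡ 17 · 5 · 16 = 1360.
1360 mod 19 = 11, so 16^21 ≡ 11 (mod 19).

11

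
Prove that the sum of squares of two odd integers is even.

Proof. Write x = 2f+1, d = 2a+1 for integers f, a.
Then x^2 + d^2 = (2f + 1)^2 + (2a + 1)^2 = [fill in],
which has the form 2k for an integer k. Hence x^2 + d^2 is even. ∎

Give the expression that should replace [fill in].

2(2a^2 + 2a + 2f^2 + 2f + 1)

(2f + 1)^2 + (2a + 1)^2 = 4a^2 + 4a + 4f^2 + 4f + 2
= 2(2a^2 + 2a + 2f^2 + 2f + 1).
Since 2a^2 + 2a + 2f^2 + 2f + 1 is an integer, the sum of squares is of the form 2k for an integer k.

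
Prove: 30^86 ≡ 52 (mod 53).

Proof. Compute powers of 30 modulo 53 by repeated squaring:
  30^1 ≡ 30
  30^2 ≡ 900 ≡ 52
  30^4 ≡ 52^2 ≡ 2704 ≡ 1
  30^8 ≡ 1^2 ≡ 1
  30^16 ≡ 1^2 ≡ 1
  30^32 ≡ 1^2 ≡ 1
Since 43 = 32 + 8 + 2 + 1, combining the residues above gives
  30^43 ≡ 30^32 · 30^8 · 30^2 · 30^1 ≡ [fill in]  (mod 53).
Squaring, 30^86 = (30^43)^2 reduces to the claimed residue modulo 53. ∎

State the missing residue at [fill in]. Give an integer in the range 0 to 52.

30^32 · 30^8 · 30^2 · 30^1 ≡ 1 · 1 · 52 · 30 = 1560.
1560 mod 53 = 23, so 30^43 ≡ 23 (mod 53).

23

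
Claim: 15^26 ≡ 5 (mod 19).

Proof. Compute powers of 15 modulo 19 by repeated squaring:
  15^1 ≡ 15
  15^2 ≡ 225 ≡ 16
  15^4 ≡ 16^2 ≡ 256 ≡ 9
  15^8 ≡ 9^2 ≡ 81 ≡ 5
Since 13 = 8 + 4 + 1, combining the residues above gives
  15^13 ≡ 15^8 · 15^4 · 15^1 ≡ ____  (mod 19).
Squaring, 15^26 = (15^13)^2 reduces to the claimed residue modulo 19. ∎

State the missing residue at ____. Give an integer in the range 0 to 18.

15^8 · 15^4 · 15^1 ≡ 5 · 9 · 15 = 675.
675 mod 19 = 10, so 15^13 ≡ 10 (mod 19).

10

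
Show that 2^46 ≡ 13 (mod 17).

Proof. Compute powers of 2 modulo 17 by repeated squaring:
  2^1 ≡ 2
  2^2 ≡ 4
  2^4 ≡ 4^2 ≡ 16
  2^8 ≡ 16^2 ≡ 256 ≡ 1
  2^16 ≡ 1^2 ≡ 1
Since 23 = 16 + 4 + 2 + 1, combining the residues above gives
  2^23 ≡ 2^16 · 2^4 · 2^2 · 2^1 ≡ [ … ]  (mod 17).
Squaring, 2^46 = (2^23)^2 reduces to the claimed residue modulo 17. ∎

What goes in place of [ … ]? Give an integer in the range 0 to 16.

9

2^16 · 2^4 · 2^2 · 2^1 ≡ 1 · 16 · 4 · 2 = 128.
128 mod 17 = 9, so 2^23 ≡ 9 (mod 17).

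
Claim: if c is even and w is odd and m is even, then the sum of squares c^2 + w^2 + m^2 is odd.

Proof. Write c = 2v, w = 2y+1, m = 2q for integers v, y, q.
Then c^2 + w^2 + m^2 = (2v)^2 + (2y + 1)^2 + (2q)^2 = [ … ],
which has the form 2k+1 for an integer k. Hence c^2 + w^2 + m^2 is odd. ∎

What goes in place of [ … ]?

2(2q^2 + 2v^2 + 2y^2 + 2y) + 1

(2v)^2 + (2y + 1)^2 + (2q)^2 = 4q^2 + 4v^2 + 4y^2 + 4y + 1
= 2(2q^2 + 2v^2 + 2y^2 + 2y) + 1.
Since 2q^2 + 2v^2 + 2y^2 + 2y is an integer, the sum of squares is of the form 2k+1 for an integer k.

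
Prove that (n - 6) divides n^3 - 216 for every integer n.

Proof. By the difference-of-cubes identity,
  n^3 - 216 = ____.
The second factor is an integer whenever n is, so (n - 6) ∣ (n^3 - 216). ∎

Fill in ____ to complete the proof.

a^3 - b^3 = (a - b)(a^2 + ab + b^2). With a = n, b = 6:
n^3 - 216 = (n - 6)(n^2 + 6n + 36).

(n - 6)(n^2 + 6n + 36)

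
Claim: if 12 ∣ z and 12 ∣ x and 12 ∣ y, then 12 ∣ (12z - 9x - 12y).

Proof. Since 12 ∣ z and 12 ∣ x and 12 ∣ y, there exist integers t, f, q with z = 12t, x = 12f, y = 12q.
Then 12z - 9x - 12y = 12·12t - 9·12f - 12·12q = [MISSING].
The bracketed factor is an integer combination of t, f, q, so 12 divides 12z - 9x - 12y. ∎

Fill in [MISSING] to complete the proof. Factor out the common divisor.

Pull the common 12 out of every term: 12·12t - 9·12f - 12·12q = 12(-9f - 12q + 12t).
-9f - 12q + 12t is an integer, which exhibits the divisibility.

12(-9f - 12q + 12t)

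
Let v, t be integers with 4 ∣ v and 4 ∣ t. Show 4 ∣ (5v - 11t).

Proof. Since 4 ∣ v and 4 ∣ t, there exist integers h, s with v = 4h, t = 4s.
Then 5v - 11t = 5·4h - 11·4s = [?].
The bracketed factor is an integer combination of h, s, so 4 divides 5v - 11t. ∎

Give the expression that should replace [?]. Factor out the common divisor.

Pull the common 4 out of every term: 5·4h - 11·4s = 4(5h - 11s).
5h - 11s is an integer, which exhibits the divisibility.

4(5h - 11s)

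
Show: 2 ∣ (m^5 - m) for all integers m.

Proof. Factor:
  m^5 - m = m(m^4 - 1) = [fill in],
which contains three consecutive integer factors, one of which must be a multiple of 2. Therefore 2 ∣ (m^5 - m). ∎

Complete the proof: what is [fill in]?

m^4 - 1 = (m^2 - 1)(m^2 + 1), and m^2 - 1 = (m-1)(m+1).
So m(m^4 - 1) = (m - 1)m(m + 1)(m^2 + 1).

(m - 1)m(m + 1)(m^2 + 1)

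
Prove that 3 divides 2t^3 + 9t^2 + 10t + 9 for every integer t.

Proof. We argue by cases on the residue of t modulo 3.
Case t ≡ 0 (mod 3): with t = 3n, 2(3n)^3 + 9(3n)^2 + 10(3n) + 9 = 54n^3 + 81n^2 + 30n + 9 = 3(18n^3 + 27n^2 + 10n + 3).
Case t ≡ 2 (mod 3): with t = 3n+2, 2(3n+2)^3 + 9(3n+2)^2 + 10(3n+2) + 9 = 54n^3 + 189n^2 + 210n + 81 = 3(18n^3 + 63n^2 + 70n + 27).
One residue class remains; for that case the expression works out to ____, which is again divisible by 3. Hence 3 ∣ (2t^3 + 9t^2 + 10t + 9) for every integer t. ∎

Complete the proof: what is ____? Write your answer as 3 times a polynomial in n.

3(18n^3 + 45n^2 + 34n + 10)

The residues treated are {0, 2}, so the missing case is t ≡ 1 (mod 3); write t = 3n+1.
Then 2(3n+1)^3 + 9(3n+1)^2 + 10(3n+1) + 9 = 54n^3 + 135n^2 + 102n + 30 = 3(18n^3 + 45n^2 + 34n + 10).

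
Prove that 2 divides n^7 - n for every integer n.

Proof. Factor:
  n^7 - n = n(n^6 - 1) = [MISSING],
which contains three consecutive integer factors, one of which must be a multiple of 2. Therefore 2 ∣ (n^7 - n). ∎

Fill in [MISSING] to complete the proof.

(n - 1)n(n + 1)(n^4 + n^2 + 1)

n^6 - 1 = (n^2 - 1)(n^4 + n^2 + 1), and n^2 - 1 = (n-1)(n+1).
So n(n^6 - 1) = (n - 1)n(n + 1)(n^4 + n^2 + 1).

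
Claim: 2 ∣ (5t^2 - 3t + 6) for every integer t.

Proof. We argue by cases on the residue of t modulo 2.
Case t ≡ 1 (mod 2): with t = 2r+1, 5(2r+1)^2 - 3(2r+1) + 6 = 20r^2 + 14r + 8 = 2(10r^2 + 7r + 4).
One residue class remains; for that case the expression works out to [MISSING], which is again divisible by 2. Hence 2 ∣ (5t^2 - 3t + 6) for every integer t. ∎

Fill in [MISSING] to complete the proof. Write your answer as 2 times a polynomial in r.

2(10r^2 - 3r + 3)

Only t ≡ 0 (mod 2) is unaccounted for. Put t = 2r:
5(2r)^2 - 3(2r) + 6 expands to 20r^2 - 6r + 6,
and factoring out 2 leaves 2(10r^2 - 3r + 3).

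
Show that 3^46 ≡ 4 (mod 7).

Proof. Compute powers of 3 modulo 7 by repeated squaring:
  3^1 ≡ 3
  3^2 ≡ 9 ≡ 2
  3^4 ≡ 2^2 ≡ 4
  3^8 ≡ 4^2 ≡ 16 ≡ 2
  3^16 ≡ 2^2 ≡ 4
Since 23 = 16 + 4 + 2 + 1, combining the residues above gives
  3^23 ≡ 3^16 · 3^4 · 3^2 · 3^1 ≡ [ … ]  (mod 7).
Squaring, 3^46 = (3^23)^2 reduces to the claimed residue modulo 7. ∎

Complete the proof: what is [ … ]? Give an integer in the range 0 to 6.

5

Multiply the listed residues: 4 · 4 · 2 · 3 = 16 → 32 → 96.
Reducing modulo 7: 96 = 13·7 + 5, so 3^23 ≡ 5.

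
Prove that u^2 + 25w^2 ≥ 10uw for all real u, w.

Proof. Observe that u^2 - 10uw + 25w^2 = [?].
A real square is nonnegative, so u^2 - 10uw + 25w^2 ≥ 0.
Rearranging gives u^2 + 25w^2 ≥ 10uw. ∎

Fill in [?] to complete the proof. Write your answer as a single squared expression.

u^2 - 10uw + 25w^2 is a perfect-square trinomial: the outer terms are (u)^2 and (5w)^2, and the cross term is -2·u·5w.
So u^2 - 10uw + 25w^2 = (u - 5w)^2 ≥ 0.

(u - 5w)^2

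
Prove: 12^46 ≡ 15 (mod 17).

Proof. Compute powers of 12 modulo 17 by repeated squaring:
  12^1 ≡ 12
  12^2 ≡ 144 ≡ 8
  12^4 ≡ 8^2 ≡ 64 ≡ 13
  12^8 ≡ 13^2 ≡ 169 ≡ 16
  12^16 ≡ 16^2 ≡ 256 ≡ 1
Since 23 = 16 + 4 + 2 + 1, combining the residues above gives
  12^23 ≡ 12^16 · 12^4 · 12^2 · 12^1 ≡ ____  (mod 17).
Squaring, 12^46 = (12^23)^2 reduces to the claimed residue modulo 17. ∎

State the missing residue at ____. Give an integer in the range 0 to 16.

Multiply the listed residues: 1 · 13 · 8 · 12 = 13 → 104 → 1248.
Reducing modulo 17: 1248 = 73·17 + 7, so 12^23 ≡ 7.

7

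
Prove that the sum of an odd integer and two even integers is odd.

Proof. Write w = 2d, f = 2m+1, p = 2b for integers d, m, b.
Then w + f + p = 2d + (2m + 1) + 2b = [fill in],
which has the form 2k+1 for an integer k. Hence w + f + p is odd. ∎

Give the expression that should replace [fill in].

2(b + d + m) + 1

Expanding: 2d + (2m + 1) + 2b = 2b + 2d + 2m + 1.
Every term except the constant is even, so this is 2(b + d + m) + 1,
and b + d + m ∈ ℤ gives the required form.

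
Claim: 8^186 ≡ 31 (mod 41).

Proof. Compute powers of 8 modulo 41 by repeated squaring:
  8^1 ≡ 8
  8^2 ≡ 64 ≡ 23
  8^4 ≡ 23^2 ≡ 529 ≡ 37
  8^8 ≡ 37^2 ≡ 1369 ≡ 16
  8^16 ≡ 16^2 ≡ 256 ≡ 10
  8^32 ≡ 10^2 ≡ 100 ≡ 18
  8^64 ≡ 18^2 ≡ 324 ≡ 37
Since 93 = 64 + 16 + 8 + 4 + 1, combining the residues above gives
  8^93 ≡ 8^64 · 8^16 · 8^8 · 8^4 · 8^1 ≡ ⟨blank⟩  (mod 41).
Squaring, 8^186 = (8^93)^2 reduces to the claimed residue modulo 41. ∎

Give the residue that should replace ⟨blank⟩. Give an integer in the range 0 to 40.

Multiply the listed residues: 37 · 10 · 16 · 37 · 8 = 370 → 5920 → 219040 → 1752320.
Reducing modulo 41: 1752320 = 42739·41 + 21, so 8^93 ≡ 21.

21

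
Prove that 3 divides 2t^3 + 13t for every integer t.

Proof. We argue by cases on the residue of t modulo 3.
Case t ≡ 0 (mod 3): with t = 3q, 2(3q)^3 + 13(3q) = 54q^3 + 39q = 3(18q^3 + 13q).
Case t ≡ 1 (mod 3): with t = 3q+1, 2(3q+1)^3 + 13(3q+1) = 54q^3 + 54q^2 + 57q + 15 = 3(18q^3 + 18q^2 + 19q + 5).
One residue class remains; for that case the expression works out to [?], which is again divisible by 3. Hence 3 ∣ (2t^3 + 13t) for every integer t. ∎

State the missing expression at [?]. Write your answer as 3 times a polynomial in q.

3(18q^3 + 36q^2 + 37q + 14)

Only t ≡ 2 (mod 3) is unaccounted for. Put t = 3q+2:
2(3q+2)^3 + 13(3q+2) expands to 54q^3 + 108q^2 + 111q + 42,
and factoring out 3 leaves 3(18q^3 + 36q^2 + 37q + 14).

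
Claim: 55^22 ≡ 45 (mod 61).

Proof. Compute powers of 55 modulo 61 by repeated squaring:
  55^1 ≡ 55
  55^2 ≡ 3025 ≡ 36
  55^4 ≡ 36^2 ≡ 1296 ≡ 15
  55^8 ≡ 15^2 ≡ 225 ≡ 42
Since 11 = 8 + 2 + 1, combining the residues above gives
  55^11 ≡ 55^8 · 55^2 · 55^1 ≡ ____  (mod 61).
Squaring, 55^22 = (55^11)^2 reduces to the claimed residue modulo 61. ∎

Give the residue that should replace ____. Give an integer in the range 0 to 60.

Multiply the listed residues: 42 · 36 · 55 = 1512 → 83160.
Reducing modulo 61: 83160 = 1363·61 + 17, so 55^11 ≡ 17.

17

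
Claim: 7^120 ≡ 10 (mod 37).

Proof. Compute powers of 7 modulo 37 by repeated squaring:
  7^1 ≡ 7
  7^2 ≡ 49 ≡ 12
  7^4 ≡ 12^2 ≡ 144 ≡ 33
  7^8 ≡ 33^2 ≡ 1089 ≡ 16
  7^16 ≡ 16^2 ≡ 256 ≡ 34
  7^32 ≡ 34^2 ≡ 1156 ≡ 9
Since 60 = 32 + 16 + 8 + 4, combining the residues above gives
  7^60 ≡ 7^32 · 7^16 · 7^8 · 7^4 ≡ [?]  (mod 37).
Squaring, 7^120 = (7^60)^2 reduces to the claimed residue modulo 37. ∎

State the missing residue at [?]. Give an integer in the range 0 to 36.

7^32 · 7^16 · 7^8 · 7^4 ≡ 9 · 34 · 16 · 33 = 161568.
161568 mod 37 = 26, so 7^60 ≡ 26 (mod 37).

26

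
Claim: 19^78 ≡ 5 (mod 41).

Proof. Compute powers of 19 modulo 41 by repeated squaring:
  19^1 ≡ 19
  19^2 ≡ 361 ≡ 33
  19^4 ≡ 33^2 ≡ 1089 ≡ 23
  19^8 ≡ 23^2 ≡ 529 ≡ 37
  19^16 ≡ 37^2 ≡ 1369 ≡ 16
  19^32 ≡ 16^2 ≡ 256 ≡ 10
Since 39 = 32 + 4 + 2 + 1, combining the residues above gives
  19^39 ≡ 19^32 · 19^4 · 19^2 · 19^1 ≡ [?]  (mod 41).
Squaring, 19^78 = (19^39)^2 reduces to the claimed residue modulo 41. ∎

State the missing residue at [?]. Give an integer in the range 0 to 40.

13

19^32 · 19^4 · 19^2 · 19^1 ≡ 10 · 23 · 33 · 19 = 144210.
144210 mod 41 = 13, so 19^39 ≡ 13 (mod 41).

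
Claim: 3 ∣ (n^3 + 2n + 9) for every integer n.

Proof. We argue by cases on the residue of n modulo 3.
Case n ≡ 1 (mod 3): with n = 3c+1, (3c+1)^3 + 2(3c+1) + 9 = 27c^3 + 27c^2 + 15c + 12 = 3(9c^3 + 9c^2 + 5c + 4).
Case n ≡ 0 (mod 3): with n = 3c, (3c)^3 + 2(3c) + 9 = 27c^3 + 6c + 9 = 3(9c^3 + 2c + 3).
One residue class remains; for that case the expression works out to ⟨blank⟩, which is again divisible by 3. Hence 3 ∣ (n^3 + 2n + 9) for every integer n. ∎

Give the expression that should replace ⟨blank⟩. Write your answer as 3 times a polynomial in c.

The residues treated are {1, 0}, so the missing case is n ≡ 2 (mod 3); write n = 3c+2.
Then (3c+2)^3 + 2(3c+2) + 9 = 27c^3 + 54c^2 + 42c + 21 = 3(9c^3 + 18c^2 + 14c + 7).

3(9c^3 + 18c^2 + 14c + 7)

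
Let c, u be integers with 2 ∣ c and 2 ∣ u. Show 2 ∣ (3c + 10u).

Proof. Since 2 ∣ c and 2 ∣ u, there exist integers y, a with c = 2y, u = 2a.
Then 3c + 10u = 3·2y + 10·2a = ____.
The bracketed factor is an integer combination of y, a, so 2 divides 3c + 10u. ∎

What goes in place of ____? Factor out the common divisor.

2(10a + 3y)

Pull the common 2 out of every term: 3·2y + 10·2a = 2(10a + 3y).
10a + 3y is an integer, which exhibits the divisibility.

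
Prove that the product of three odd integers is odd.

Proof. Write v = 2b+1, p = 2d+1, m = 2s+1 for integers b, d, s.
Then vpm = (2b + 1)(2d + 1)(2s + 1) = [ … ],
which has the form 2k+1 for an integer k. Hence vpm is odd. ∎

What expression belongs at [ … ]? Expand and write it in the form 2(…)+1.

(2b + 1)(2d + 1)(2s + 1) = 8bds + 4bd + 4bs + 2b + 4ds + 2d + 2s + 1
= 2(4bds + 2bd + 2bs + b + 2ds + d + s) + 1.
Since 4bds + 2bd + 2bs + b + 2ds + d + s is an integer, the product is of the form 2k+1 for an integer k.

2(4bds + 2bd + 2bs + b + 2ds + d + s) + 1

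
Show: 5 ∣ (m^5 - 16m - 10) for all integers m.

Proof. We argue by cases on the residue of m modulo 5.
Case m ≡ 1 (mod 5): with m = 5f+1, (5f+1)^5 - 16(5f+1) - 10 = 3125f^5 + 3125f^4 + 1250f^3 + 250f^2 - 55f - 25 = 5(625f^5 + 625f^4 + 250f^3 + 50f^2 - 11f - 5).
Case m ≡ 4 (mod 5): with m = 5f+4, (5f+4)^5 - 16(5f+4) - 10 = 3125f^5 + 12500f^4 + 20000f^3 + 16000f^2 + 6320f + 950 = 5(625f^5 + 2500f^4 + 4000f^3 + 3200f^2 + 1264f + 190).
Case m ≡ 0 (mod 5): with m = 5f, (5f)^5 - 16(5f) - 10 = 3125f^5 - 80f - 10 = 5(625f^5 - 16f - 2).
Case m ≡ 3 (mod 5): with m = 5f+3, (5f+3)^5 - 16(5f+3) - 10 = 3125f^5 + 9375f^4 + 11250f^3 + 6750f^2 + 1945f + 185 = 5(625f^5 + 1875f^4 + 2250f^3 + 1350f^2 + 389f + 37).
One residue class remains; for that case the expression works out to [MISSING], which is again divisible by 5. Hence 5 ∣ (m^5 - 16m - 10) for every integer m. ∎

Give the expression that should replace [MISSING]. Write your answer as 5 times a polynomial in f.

5(625f^5 + 1250f^4 + 1000f^3 + 400f^2 + 64f - 2)

The residues treated are {1, 4, 0, 3}, so the missing case is m ≡ 2 (mod 5); write m = 5f+2.
Then (5f+2)^5 - 16(5f+2) - 10 = 3125f^5 + 6250f^4 + 5000f^3 + 2000f^2 + 320f - 10 = 5(625f^5 + 1250f^4 + 1000f^3 + 400f^2 + 64f - 2).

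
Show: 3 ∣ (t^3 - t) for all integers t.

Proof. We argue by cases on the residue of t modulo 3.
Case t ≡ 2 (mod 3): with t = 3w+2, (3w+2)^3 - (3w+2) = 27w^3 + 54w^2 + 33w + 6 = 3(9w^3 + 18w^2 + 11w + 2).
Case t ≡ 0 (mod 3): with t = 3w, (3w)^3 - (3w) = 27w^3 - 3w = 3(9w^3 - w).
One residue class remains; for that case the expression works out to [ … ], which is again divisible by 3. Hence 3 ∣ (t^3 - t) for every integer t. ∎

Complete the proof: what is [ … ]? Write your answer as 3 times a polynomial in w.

3(9w^3 + 9w^2 + 2w)

The residues treated are {2, 0}, so the missing case is t ≡ 1 (mod 3); write t = 3w+1.
Then (3w+1)^3 - (3w+1) = 27w^3 + 27w^2 + 6w = 3(9w^3 + 9w^2 + 2w).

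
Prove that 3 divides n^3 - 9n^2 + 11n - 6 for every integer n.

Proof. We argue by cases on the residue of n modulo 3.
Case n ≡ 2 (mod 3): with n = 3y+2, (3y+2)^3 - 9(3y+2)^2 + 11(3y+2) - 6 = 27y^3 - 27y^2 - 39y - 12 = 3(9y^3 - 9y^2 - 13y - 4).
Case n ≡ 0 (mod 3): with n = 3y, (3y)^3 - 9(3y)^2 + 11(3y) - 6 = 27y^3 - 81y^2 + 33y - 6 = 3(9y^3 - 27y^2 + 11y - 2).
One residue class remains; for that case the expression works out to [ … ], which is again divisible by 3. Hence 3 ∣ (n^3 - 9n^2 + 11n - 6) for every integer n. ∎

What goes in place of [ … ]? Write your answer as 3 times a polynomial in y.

3(9y^3 - 18y^2 - 4y - 1)

The residues treated are {2, 0}, so the missing case is n ≡ 1 (mod 3); write n = 3y+1.
Then (3y+1)^3 - 9(3y+1)^2 + 11(3y+1) - 6 = 27y^3 - 54y^2 - 12y - 3 = 3(9y^3 - 18y^2 - 4y - 1).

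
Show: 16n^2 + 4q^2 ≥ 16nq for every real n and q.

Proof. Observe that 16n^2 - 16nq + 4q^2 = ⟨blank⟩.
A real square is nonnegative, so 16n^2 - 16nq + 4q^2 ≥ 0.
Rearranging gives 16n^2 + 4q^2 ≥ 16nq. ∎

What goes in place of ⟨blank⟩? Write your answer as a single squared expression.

(4n - 2q)^2

16n^2 - 16nq + 4q^2 is a perfect-square trinomial: the outer terms are (4n)^2 and (2q)^2, and the cross term is -2·4n·2q.
So 16n^2 - 16nq + 4q^2 = (4n - 2q)^2 ≥ 0.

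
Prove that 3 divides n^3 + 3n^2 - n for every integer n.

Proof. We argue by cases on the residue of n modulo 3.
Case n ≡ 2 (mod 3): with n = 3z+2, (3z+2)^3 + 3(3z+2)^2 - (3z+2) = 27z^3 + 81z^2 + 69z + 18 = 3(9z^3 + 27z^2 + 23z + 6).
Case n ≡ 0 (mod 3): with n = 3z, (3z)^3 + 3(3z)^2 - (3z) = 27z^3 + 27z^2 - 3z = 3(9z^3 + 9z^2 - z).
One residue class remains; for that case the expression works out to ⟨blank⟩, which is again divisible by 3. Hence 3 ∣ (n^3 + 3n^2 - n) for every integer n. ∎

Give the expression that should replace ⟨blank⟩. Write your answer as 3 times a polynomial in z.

3(9z^3 + 18z^2 + 8z + 1)

The residues treated are {2, 0}, so the missing case is n ≡ 1 (mod 3); write n = 3z+1.
Then (3z+1)^3 + 3(3z+1)^2 - (3z+1) = 27z^3 + 54z^2 + 24z + 3 = 3(9z^3 + 18z^2 + 8z + 1).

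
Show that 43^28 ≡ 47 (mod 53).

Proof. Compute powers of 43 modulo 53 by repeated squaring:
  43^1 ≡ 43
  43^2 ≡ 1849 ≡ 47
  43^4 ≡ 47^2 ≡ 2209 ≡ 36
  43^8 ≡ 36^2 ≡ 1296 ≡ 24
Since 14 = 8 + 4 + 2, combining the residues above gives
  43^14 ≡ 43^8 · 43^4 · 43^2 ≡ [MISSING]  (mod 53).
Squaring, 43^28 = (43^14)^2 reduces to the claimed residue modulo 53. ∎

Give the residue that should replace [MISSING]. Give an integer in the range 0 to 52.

10

Multiply the listed residues: 24 · 36 · 47 = 864 → 40608.
Reducing modulo 53: 40608 = 766·53 + 10, so 43^14 ≡ 10.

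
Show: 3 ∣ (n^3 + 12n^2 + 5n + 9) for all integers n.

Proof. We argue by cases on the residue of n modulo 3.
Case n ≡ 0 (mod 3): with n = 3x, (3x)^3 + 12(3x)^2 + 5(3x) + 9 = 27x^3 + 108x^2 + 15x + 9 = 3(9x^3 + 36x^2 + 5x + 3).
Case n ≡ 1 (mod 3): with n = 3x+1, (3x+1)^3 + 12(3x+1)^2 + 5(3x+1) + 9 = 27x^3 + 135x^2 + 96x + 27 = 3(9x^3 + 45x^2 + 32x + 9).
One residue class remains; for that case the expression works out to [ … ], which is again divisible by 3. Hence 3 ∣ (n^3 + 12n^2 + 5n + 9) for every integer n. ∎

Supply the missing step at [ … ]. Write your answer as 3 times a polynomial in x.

The residues treated are {0, 1}, so the missing case is n ≡ 2 (mod 3); write n = 3x+2.
Then (3x+2)^3 + 12(3x+2)^2 + 5(3x+2) + 9 = 27x^3 + 162x^2 + 195x + 75 = 3(9x^3 + 54x^2 + 65x + 25).

3(9x^3 + 54x^2 + 65x + 25)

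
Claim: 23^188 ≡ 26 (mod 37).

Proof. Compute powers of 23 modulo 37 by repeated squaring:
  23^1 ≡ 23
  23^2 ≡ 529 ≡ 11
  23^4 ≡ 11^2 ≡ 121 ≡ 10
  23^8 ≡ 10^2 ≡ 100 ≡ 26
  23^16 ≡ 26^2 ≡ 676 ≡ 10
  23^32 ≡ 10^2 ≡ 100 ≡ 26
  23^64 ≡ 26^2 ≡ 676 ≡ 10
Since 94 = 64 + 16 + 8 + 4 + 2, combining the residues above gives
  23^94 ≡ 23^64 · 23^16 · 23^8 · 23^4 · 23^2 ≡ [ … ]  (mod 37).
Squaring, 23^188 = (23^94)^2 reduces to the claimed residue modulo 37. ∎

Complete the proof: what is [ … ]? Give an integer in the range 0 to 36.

27

23^64 · 23^16 · 23^8 · 23^4 · 23^2 ≡ 10 · 10 · 26 · 10 · 11 = 286000.
286000 mod 37 = 27, so 23^94 ≡ 27 (mod 37).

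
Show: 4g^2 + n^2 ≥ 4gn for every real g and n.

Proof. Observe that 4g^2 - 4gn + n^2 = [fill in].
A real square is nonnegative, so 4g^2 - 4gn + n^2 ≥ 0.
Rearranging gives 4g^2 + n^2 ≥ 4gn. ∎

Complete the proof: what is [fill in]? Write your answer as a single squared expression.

4g^2 - 4gn + n^2 is a perfect-square trinomial: the outer terms are (2g)^2 and (n)^2, and the cross term is -2·2g·n.
So 4g^2 - 4gn + n^2 = (2g - n)^2 ≥ 0.

(2g - n)^2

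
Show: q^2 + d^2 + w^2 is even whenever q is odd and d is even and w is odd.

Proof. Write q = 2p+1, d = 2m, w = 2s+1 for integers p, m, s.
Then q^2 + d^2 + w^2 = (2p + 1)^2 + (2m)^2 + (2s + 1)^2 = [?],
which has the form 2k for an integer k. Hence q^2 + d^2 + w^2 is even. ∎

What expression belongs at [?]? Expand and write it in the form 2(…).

Expanding: (2p + 1)^2 + (2m)^2 + (2s + 1)^2 = 4m^2 + 4p^2 + 4p + 4s^2 + 4s + 2.
Every term is even; pulling out the factor of 2 gives 2(2m^2 + 2p^2 + 2p + 2s^2 + 2s + 1).

2(2m^2 + 2p^2 + 2p + 2s^2 + 2s + 1)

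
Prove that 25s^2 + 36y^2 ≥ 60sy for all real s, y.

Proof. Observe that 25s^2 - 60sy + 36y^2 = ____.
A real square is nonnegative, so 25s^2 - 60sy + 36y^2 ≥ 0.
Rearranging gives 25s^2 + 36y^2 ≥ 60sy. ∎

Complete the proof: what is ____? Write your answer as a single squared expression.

The leading and trailing coefficients are 5^2 and 6^2, and 60 = 2·5·6, so the trinomial is (5s - 6y)^2.
Hence 25s^2 - 60sy + 36y^2 ≥ 0.

(5s - 6y)^2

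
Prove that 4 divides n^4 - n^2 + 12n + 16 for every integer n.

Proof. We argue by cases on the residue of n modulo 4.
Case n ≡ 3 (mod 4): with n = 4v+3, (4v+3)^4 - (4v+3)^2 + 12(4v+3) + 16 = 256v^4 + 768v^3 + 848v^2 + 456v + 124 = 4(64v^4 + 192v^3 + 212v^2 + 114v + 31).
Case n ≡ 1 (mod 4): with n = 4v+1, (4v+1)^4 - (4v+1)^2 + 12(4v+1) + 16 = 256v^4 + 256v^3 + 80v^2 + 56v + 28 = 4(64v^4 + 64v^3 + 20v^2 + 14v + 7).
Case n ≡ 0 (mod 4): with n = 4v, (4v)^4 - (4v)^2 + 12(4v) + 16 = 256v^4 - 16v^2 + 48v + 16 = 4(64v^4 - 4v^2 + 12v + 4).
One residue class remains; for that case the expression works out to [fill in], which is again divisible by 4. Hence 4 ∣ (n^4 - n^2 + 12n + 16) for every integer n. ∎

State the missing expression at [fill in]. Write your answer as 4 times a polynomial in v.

The residues treated are {3, 1, 0}, so the missing case is n ≡ 2 (mod 4); write n = 4v+2.
Then (4v+2)^4 - (4v+2)^2 + 12(4v+2) + 16 = 256v^4 + 512v^3 + 368v^2 + 160v + 52 = 4(64v^4 + 128v^3 + 92v^2 + 40v + 13).

4(64v^4 + 128v^3 + 92v^2 + 40v + 13)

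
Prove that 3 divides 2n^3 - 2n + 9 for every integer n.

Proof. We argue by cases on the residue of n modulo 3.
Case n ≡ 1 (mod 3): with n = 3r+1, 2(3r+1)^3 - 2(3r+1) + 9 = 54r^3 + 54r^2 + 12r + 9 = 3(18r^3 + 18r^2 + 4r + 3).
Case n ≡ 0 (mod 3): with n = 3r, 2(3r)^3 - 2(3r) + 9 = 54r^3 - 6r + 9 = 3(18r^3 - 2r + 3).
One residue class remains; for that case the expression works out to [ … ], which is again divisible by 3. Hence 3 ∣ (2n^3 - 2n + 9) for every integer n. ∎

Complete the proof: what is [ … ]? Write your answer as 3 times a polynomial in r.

The residues treated are {1, 0}, so the missing case is n ≡ 2 (mod 3); write n = 3r+2.
Then 2(3r+2)^3 - 2(3r+2) + 9 = 54r^3 + 108r^2 + 66r + 21 = 3(18r^3 + 36r^2 + 22r + 7).

3(18r^3 + 36r^2 + 22r + 7)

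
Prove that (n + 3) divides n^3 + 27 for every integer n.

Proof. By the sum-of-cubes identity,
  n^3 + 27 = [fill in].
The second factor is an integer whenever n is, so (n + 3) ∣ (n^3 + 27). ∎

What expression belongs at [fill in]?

(n + 3)(n^2 - 3n + 9)

Polynomial division of n^3 + 27 by n + 3 leaves remainder 0 and quotient n^2 - 3n + 9.
Hence n^3 + 27 = (n + 3)(n^2 - 3n + 9).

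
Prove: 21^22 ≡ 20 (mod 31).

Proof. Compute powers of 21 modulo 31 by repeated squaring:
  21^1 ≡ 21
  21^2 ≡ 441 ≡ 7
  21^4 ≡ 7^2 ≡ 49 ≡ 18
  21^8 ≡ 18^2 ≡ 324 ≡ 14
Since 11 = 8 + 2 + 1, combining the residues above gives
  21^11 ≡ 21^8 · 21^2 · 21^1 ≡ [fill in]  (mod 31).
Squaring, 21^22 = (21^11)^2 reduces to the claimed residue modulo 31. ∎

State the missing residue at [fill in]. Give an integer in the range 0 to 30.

Multiply the listed residues: 14 · 7 · 21 = 98 → 2058.
Reducing modulo 31: 2058 = 66·31 + 12, so 21^11 ≡ 12.

12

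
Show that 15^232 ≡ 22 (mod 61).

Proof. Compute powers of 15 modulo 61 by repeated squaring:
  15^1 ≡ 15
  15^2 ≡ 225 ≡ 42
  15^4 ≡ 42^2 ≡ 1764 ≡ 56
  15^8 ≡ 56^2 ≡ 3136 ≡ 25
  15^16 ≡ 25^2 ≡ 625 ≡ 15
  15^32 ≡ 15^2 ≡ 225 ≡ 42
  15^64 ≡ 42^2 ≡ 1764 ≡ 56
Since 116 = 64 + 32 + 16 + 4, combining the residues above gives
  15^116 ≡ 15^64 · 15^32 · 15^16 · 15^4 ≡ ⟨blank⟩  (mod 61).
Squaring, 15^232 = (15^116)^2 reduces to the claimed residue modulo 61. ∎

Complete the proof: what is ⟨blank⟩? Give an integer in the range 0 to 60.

12

Multiply the listed residues: 56 · 42 · 15 · 56 = 2352 → 35280 → 1975680.
Reducing modulo 61: 1975680 = 32388·61 + 12, so 15^116 ≡ 12.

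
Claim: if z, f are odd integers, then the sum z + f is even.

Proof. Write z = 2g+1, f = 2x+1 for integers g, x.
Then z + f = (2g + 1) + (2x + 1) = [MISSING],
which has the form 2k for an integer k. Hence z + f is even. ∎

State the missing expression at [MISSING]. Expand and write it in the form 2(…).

(2g + 1) + (2x + 1) = 2g + 2x + 2
= 2(g + x + 1).
Since g + x + 1 is an integer, the sum is of the form 2k for an integer k.

2(g + x + 1)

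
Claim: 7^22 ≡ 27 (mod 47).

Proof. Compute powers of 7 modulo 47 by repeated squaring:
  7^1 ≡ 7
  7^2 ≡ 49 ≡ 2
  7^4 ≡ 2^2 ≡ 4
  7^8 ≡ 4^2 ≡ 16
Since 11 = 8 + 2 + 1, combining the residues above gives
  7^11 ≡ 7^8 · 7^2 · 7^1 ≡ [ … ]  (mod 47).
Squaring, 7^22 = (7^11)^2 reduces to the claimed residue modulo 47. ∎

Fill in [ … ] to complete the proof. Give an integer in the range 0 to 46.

7^8 · 7^2 · 7^1 ≡ 16 · 2 · 7 = 224.
224 mod 47 = 36, so 7^11 ≡ 36 (mod 47).

36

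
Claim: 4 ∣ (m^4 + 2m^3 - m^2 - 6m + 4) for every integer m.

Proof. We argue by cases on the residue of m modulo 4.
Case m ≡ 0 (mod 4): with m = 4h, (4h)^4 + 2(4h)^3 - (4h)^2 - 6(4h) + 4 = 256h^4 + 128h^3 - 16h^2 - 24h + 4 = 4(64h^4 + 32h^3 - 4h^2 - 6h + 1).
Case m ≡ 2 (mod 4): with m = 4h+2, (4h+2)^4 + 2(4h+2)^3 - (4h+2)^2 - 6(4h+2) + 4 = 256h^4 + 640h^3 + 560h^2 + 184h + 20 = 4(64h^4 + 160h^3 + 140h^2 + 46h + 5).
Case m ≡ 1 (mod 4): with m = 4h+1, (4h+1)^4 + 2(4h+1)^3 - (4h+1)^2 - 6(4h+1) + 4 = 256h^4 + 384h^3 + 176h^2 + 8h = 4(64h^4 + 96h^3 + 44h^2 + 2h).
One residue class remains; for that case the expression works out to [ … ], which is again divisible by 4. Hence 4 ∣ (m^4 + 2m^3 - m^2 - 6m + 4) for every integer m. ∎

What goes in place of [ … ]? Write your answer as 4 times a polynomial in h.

4(64h^4 + 224h^3 + 284h^2 + 150h + 28)

Only m ≡ 3 (mod 4) is unaccounted for. Put m = 4h+3:
(4h+3)^4 + 2(4h+3)^3 - (4h+3)^2 - 6(4h+3) + 4 expands to 256h^4 + 896h^3 + 1136h^2 + 600h + 112,
and factoring out 4 leaves 4(64h^4 + 224h^3 + 284h^2 + 150h + 28).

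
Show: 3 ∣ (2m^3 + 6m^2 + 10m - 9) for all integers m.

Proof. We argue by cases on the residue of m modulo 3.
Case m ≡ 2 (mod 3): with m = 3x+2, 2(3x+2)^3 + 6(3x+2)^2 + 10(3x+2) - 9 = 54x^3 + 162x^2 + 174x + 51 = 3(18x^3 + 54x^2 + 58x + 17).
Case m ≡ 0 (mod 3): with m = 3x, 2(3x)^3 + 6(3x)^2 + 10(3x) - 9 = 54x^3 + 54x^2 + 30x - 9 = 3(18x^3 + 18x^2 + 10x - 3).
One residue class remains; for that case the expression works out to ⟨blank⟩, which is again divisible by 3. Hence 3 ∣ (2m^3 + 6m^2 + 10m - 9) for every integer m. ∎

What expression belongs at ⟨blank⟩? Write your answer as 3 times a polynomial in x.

The residues treated are {2, 0}, so the missing case is m ≡ 1 (mod 3); write m = 3x+1.
Then 2(3x+1)^3 + 6(3x+1)^2 + 10(3x+1) - 9 = 54x^3 + 108x^2 + 84x + 9 = 3(18x^3 + 36x^2 + 28x + 3).

3(18x^3 + 36x^2 + 28x + 3)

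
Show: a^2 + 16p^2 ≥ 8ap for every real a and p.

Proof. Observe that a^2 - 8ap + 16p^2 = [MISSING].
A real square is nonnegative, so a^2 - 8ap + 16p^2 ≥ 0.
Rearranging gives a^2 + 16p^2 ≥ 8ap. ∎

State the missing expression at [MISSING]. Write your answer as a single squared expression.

a^2 - 8ap + 16p^2 is a perfect-square trinomial: the outer terms are (a)^2 and (4p)^2, and the cross term is -2·a·4p.
So a^2 - 8ap + 16p^2 = (a - 4p)^2 ≥ 0.

(a - 4p)^2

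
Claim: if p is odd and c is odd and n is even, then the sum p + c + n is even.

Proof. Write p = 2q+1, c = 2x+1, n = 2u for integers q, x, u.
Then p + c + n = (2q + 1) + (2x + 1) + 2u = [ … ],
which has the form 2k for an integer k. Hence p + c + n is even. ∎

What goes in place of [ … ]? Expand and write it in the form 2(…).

Expanding: (2q + 1) + (2x + 1) + 2u = 2q + 2u + 2x + 2.
Every term is even; pulling out the factor of 2 gives 2(q + u + x + 1).

2(q + u + x + 1)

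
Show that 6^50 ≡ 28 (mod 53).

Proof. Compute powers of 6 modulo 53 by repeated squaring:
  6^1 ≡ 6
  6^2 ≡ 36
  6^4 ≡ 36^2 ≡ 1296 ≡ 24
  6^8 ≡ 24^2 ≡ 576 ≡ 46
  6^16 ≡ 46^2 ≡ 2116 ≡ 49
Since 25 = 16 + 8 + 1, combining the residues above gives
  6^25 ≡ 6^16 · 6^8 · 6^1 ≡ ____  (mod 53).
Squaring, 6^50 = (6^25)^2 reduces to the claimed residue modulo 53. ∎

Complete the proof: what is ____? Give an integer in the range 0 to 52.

Multiply the listed residues: 49 · 46 · 6 = 2254 → 13524.
Reducing modulo 53: 13524 = 255·53 + 9, so 6^25 ≡ 9.

9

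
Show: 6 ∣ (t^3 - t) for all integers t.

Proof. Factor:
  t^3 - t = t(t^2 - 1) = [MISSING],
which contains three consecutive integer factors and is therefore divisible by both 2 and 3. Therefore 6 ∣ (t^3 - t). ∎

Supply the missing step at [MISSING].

t(t^2 - 1) = t(t - 1)(t + 1) = (t - 1)t(t + 1).
These three factors are consecutive integers, so their product is divisible by 6.

(t - 1)t(t + 1)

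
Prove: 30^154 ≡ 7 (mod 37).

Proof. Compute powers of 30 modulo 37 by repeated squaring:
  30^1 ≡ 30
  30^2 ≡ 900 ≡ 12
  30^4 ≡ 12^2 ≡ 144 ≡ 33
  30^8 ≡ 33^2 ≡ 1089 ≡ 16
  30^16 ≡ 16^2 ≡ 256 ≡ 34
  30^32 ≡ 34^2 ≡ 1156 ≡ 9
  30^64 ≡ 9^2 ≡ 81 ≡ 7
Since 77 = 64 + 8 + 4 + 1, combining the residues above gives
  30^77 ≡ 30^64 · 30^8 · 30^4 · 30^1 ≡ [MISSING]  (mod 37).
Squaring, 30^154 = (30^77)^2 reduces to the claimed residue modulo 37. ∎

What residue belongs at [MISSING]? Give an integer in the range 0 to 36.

Multiply the listed residues: 7 · 16 · 33 · 30 = 112 → 3696 → 110880.
Reducing modulo 37: 110880 = 2996·37 + 28, so 30^77 ≡ 28.

28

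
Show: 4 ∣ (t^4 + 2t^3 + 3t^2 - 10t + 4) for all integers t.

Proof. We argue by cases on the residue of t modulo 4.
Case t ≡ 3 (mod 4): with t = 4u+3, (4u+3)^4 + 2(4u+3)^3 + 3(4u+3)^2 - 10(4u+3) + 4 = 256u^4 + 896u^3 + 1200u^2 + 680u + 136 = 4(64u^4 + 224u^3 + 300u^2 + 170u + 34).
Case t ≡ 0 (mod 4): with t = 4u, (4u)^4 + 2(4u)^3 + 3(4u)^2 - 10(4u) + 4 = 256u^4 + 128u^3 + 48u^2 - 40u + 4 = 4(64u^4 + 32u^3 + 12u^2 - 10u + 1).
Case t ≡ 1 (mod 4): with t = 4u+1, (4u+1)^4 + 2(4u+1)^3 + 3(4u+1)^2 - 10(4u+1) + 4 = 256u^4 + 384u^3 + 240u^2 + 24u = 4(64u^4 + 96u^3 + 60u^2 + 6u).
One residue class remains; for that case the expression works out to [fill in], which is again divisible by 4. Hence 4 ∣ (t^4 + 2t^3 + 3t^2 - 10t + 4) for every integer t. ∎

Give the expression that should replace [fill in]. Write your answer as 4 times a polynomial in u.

The residues treated are {3, 0, 1}, so the missing case is t ≡ 2 (mod 4); write t = 4u+2.
Then (4u+2)^4 + 2(4u+2)^3 + 3(4u+2)^2 - 10(4u+2) + 4 = 256u^4 + 640u^3 + 624u^2 + 232u + 28 = 4(64u^4 + 160u^3 + 156u^2 + 58u + 7).

4(64u^4 + 160u^3 + 156u^2 + 58u + 7)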